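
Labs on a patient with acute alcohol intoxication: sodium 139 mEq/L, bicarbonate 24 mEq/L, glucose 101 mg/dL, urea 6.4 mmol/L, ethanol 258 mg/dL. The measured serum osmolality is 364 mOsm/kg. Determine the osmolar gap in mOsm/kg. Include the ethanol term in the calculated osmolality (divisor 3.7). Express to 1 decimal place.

Calculated osmolality = 2·Na + glucose/18 + urea + ethanol/3.7
= 2·139 + 101/18 + 6.4 + 258/3.7
= 278 + 5.61 + 6.40 + 69.73
= 359.74 mOsm/kg ≈ 359.7 mOsm/kg
Osmolar gap = measured − calculated = 364 − 359.7 = 4.3 mOsm/kg

4.3 mOsm/kg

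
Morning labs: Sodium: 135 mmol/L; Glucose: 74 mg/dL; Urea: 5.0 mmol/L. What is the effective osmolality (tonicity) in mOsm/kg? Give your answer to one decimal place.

274.1 mOsm/kg

Effective osmolality excludes urea (freely permeant across cell membranes):
2·Na + glucose/18
= 2·135 + 74/18
= 270 + 4.11
= 274.11 mOsm/kg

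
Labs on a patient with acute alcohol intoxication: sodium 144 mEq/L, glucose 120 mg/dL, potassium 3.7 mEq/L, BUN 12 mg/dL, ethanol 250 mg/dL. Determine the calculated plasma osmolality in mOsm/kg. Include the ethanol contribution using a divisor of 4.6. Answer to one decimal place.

353.3 mOsm/kg

Calculated osmolality = 2·Na + glucose/18 + BUN/2.8 + ethanol/4.6
= 2·144 + 120/18 + 12/2.8 + 250/4.6
= 288 + 6.67 + 4.29 + 54.35
= 353.31 mOsm/kg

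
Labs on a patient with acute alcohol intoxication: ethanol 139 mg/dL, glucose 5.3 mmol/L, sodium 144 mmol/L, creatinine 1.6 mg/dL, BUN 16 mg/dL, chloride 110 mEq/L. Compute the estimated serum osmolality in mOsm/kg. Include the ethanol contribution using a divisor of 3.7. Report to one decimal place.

Calculated osmolality = 2·Na + glucose + BUN/2.8 + ethanol/3.7
= 2·144 + 5.3 + 16/2.8 + 139/3.7
= 288 + 5.30 + 5.71 + 37.57
= 336.58 mOsm/kg

336.6 mOsm/kg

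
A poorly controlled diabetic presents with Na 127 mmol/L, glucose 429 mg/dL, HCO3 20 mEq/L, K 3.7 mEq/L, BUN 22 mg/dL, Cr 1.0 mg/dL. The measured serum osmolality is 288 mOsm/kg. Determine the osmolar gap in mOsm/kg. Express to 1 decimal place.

2.3 mOsm/kg

Calculated osmolality = 2·Na + glucose/18 + BUN/2.8
= 2·127 + 429/18 + 22/2.8
= 254 + 23.83 + 7.86
= 285.69 mOsm/kg ≈ 285.7 mOsm/kg
Osmolar gap = measured − calculated = 288 − 285.7 = 2.3 mOsm/kg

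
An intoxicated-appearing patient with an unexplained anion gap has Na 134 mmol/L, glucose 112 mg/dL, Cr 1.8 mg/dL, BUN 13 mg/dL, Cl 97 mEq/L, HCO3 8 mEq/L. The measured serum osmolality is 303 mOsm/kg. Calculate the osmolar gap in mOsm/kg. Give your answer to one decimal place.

Calculated osmolality = 2·Na + glucose/18 + BUN/2.8
= 2·134 + 112/18 + 13/2.8
= 268 + 6.22 + 4.64
= 278.86 mOsm/kg ≈ 278.9 mOsm/kg
Osmolar gap = measured − calculated = 303 − 278.9 = 24.1 mOsm/kg

24.1 mOsm/kg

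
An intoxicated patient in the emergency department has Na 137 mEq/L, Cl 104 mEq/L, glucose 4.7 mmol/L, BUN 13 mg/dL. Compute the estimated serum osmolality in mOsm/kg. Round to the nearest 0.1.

283.3 mOsm/kg

Calculated osmolality = 2·Na + glucose + BUN/2.8
= 2·137 + 4.7 + 13/2.8
= 274 + 4.70 + 4.64
= 283.34 mOsm/kg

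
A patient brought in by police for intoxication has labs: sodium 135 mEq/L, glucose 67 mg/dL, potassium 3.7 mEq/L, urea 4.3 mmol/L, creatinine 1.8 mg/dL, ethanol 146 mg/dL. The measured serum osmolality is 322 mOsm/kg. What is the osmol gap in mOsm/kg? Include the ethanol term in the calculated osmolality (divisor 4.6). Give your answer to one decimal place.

Calculated osmolality = 2·Na + glucose/18 + urea + ethanol/4.6
= 2·135 + 67/18 + 4.3 + 146/4.6
= 270 + 3.72 + 4.30 + 31.74
= 309.76 mOsm/kg ≈ 309.8 mOsm/kg
Osmolar gap = measured − calculated = 322 − 309.8 = 12.2 mOsm/kg

12.2 mOsm/kg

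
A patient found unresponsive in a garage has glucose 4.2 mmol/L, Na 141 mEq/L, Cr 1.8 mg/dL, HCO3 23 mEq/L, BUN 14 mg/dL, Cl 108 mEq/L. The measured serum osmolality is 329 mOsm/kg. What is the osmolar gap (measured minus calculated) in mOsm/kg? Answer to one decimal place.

Calculated osmolality = 2·Na + glucose + BUN/2.8
= 2·141 + 4.2 + 14/2.8
= 282 + 4.20 + 5
= 291.2 mOsm/kg ≈ 291.2 mOsm/kg
Osmolar gap = measured − calculated = 329 − 291.2 = 37.8 mOsm/kg

37.8 mOsm/kg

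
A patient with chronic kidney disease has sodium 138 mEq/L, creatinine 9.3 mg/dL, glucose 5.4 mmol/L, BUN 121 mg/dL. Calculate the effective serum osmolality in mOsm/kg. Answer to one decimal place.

281.4 mOsm/kg

Effective osmolality excludes urea (freely permeant across cell membranes):
2·Na + glucose
= 2·138 + 5.4
= 276 + 5.4
= 281.4 mOsm/kg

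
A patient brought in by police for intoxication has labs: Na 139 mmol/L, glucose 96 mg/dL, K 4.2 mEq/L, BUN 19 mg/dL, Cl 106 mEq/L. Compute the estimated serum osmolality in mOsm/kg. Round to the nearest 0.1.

290.1 mOsm/kg

Calculated osmolality = 2·Na + glucose/18 + BUN/2.8
= 2·139 + 96/18 + 19/2.8
= 278 + 5.33 + 6.79
= 290.12 mOsm/kg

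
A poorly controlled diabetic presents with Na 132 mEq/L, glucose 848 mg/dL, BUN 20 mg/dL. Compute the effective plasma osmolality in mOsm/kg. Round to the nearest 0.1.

311.1 mOsm/kg

Effective osmolality excludes urea (freely permeant across cell membranes):
2·Na + glucose/18
= 2·132 + 848/18
= 264 + 47.11
= 311.11 mOsm/kg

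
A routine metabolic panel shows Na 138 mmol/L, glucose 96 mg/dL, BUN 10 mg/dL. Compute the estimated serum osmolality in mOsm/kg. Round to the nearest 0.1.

284.9 mOsm/kg

Calculated osmolality = 2·Na + glucose/18 + BUN/2.8
= 2·138 + 96/18 + 10/2.8
= 276 + 5.33 + 3.57
= 284.9 mOsm/kg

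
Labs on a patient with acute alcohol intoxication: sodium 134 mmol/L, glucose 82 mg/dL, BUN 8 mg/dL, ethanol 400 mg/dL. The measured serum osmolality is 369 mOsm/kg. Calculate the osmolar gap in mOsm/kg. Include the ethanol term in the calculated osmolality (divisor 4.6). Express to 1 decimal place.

6.6 mOsm/kg

Calculated osmolality = 2·Na + glucose/18 + BUN/2.8 + ethanol/4.6
= 2·134 + 82/18 + 8/2.8 + 400/4.6
= 268 + 4.56 + 2.86 + 86.96
= 362.38 mOsm/kg ≈ 362.4 mOsm/kg
Osmolar gap = measured − calculated = 369 − 362.4 = 6.6 mOsm/kg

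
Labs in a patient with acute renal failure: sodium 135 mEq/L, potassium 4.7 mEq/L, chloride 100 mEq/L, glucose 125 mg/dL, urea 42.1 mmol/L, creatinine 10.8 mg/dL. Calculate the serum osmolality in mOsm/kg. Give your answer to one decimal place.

Calculated osmolality = 2·Na + glucose/18 + urea
= 2·135 + 125/18 + 42.1
= 270 + 6.94 + 42.10
= 319.04 mOsm/kg

319.0 mOsm/kg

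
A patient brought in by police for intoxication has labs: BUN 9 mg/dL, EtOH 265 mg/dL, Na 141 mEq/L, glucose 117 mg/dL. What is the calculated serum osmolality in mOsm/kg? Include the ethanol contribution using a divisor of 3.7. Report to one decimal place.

Calculated osmolality = 2·Na + glucose/18 + BUN/2.8 + ethanol/3.7
= 2·141 + 117/18 + 9/2.8 + 265/3.7
= 282 + 6.50 + 3.21 + 71.62
= 363.33 mOsm/kg

363.3 mOsm/kg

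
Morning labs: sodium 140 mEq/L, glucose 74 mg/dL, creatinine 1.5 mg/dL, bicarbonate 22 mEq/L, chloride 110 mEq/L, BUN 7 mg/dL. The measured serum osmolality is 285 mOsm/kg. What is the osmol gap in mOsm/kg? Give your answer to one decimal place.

-1.6 mOsm/kg

Calculated osmolality = 2·Na + glucose/18 + BUN/2.8
= 2·140 + 74/18 + 7/2.8
= 280 + 4.11 + 2.50
= 286.61 mOsm/kg ≈ 286.6 mOsm/kg
Osmolar gap = measured − calculated = 285 − 286.6 = -1.6 mOsm/kg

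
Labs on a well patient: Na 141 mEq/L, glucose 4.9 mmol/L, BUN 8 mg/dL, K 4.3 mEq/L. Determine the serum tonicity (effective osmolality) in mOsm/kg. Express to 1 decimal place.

286.9 mOsm/kg

Effective osmolality excludes urea (freely permeant across cell membranes):
2·Na + glucose
= 2·141 + 4.9
= 282 + 4.9
= 286.9 mOsm/kg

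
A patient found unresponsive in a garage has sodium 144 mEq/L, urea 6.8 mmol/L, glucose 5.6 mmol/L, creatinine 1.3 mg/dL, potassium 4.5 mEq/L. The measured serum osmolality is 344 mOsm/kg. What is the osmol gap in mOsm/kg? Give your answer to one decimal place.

Calculated osmolality = 2·Na + glucose + urea
= 2·144 + 5.6 + 6.8
= 288 + 5.60 + 6.80
= 300.4 mOsm/kg ≈ 300.4 mOsm/kg
Osmolar gap = measured − calculated = 344 − 300.4 = 43.6 mOsm/kg

43.6 mOsm/kg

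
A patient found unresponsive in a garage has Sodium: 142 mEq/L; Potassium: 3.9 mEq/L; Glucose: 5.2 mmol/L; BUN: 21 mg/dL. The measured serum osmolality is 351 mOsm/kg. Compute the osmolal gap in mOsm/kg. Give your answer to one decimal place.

Calculated osmolality = 2·Na + glucose + BUN/2.8
= 2·142 + 5.2 + 21/2.8
= 284 + 5.20 + 7.50
= 296.7 mOsm/kg ≈ 296.7 mOsm/kg
Osmolar gap = measured − calculated = 351 − 296.7 = 54.3 mOsm/kg

54.3 mOsm/kg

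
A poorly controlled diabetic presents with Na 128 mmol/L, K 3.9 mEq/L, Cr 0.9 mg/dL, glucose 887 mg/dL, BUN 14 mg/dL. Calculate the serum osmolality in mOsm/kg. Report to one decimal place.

310.3 mOsm/kg

Calculated osmolality = 2·Na + glucose/18 + BUN/2.8
= 2·128 + 887/18 + 14/2.8
= 256 + 49.28 + 5
= 310.28 mOsm/kg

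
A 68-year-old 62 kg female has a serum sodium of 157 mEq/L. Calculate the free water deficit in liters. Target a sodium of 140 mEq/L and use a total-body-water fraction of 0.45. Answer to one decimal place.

3.4 L

TBW = 0.45 · 62 = 27.9 L
Free water deficit = TBW · (Na/140 − 1)
= 27.9 · (157/140 − 1)
= 27.9 · 0.1214
= 3.39 L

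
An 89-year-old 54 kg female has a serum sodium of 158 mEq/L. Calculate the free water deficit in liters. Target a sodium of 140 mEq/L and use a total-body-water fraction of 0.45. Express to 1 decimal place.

TBW = 0.45 · 54 = 24.3 L
Free water deficit = TBW · (Na/140 − 1)
= 24.3 · (158/140 − 1)
= 24.3 · 0.1286
= 3.12 L

3.1 L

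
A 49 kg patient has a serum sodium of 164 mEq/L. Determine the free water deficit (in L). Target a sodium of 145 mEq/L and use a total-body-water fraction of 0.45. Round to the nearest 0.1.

TBW = 0.45 · 49 = 22.05 L
Free water deficit = TBW · (Na/145 − 1)
= 22.05 · (164/145 − 1)
= 22.05 · 0.131
= 2.89 L

2.9 L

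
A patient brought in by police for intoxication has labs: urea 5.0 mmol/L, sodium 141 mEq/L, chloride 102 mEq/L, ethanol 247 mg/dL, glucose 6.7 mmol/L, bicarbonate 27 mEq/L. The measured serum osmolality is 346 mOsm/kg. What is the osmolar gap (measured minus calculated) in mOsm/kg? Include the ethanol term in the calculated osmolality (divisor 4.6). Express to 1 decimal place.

Calculated osmolality = 2·Na + glucose + urea + ethanol/4.6
= 2·141 + 6.7 + 5 + 247/4.6
= 282 + 6.70 + 5 + 53.70
= 347.4 mOsm/kg ≈ 347.4 mOsm/kg
Osmolar gap = measured − calculated = 346 − 347.4 = -1.4 mOsm/kg

-1.4 mOsm/kg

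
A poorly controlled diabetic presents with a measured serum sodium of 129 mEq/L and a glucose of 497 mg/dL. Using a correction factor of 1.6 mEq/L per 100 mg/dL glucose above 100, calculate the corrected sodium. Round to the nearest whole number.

135 mEq/L

Corrected Na = measured Na + 1.6 · (glucose − 100)/100
= 129 + 1.6 · (497 − 100)/100
= 129 + 6.4
= 135.4 mEq/L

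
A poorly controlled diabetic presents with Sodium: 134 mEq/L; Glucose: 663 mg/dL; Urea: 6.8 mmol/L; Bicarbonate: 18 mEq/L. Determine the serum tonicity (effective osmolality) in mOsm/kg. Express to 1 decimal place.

304.8 mOsm/kg

Effective osmolality excludes urea (freely permeant across cell membranes):
2·Na + glucose/18
= 2·134 + 663/18
= 268 + 36.83
= 304.83 mOsm/kg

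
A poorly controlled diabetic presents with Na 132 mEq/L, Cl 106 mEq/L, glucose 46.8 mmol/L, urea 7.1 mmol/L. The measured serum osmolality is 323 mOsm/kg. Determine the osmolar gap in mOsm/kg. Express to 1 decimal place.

5.1 mOsm/kg

Calculated osmolality = 2·Na + glucose + urea
= 2·132 + 46.8 + 7.1
= 264 + 46.80 + 7.10
= 317.9 mOsm/kg ≈ 317.9 mOsm/kg
Osmolar gap = measured − calculated = 323 − 317.9 = 5.1 mOsm/kg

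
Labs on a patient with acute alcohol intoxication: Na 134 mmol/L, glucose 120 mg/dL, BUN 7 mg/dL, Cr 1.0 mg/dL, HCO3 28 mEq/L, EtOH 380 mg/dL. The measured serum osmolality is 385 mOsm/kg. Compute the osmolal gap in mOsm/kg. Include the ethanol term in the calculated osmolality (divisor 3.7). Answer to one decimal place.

5.1 mOsm/kg

Calculated osmolality = 2·Na + glucose/18 + BUN/2.8 + ethanol/3.7
= 2·134 + 120/18 + 7/2.8 + 380/3.7
= 268 + 6.67 + 2.50 + 102.70
= 379.87 mOsm/kg ≈ 379.9 mOsm/kg
Osmolar gap = measured − calculated = 385 − 379.9 = 5.1 mOsm/kg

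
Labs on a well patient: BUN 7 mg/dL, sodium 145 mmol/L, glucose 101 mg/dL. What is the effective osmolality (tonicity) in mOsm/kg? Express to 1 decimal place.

295.6 mOsm/kg

Effective osmolality excludes urea (freely permeant across cell membranes):
2·Na + glucose/18
= 2·145 + 101/18
= 290 + 5.61
= 295.61 mOsm/kg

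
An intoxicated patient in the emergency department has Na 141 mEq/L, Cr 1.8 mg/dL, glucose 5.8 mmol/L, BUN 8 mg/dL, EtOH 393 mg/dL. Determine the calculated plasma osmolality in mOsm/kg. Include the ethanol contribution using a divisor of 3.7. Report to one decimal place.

Calculated osmolality = 2·Na + glucose + BUN/2.8 + ethanol/3.7
= 2·141 + 5.8 + 8/2.8 + 393/3.7
= 282 + 5.80 + 2.86 + 106.22
= 396.88 mOsm/kg

396.9 mOsm/kg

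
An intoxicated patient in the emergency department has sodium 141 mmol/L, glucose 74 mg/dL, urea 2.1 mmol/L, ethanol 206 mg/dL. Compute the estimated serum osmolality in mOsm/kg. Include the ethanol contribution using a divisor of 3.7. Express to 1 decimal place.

343.9 mOsm/kg

Calculated osmolality = 2·Na + glucose/18 + urea + ethanol/3.7
= 2·141 + 74/18 + 2.1 + 206/3.7
= 282 + 4.11 + 2.10 + 55.68
= 343.89 mOsm/kg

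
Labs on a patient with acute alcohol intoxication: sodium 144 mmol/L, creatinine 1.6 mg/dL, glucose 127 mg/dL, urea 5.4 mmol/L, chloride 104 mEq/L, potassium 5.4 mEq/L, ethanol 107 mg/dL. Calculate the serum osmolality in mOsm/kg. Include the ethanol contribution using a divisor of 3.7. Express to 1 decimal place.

329.4 mOsm/kg

Calculated osmolality = 2·Na + glucose/18 + urea + ethanol/3.7
= 2·144 + 127/18 + 5.4 + 107/3.7
= 288 + 7.06 + 5.40 + 28.92
= 329.38 mOsm/kg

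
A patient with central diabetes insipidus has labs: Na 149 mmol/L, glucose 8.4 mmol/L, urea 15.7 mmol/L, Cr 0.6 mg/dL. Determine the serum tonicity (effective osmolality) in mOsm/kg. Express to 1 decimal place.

306.4 mOsm/kg

Effective osmolality excludes urea (freely permeant across cell membranes):
2·Na + glucose
= 2·149 + 8.4
= 298 + 8.4
= 306.4 mOsm/kg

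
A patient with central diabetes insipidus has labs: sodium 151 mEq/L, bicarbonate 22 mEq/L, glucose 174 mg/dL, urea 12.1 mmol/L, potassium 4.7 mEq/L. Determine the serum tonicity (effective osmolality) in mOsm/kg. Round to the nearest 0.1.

Effective osmolality excludes urea (freely permeant across cell membranes):
2·Na + glucose/18
= 2·151 + 174/18
= 302 + 9.67
= 311.67 mOsm/kg

311.7 mOsm/kg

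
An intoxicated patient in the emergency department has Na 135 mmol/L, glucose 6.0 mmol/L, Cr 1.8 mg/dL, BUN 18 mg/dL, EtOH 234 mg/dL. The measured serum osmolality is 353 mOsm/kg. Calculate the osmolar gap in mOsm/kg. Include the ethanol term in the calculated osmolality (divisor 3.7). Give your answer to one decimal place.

Calculated osmolality = 2·Na + glucose + BUN/2.8 + ethanol/3.7
= 2·135 + 6 + 18/2.8 + 234/3.7
= 270 + 6 + 6.43 + 63.24
= 345.67 mOsm/kg ≈ 345.7 mOsm/kg
Osmolar gap = measured − calculated = 353 − 345.7 = 7.3 mOsm/kg

7.3 mOsm/kg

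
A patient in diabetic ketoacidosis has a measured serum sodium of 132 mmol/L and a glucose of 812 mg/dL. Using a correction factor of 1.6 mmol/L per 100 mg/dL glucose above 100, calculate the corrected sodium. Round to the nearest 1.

Corrected Na = measured Na + 1.6 · (glucose − 100)/100
= 132 + 1.6 · (812 − 100)/100
= 132 + 11.4
= 143.4 mmol/L

143 mmol/L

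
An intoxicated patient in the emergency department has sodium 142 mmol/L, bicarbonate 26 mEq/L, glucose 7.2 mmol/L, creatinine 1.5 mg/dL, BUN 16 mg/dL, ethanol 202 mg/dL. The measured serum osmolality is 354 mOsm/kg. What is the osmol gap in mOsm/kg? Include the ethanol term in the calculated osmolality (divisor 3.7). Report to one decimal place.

2.5 mOsm/kg

Calculated osmolality = 2·Na + glucose + BUN/2.8 + ethanol/3.7
= 2·142 + 7.2 + 16/2.8 + 202/3.7
= 284 + 7.20 + 5.71 + 54.59
= 351.5 mOsm/kg ≈ 351.5 mOsm/kg
Osmolar gap = measured − calculated = 354 − 351.5 = 2.5 mOsm/kg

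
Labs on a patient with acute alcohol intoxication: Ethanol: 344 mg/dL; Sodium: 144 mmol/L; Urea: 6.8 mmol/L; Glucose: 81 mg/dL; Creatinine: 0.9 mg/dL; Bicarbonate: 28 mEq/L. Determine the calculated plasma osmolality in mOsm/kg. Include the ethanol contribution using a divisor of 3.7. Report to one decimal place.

392.3 mOsm/kg

Calculated osmolality = 2·Na + glucose/18 + urea + ethanol/3.7
= 2·144 + 81/18 + 6.8 + 344/3.7
= 288 + 4.50 + 6.80 + 92.97
= 392.27 mOsm/kg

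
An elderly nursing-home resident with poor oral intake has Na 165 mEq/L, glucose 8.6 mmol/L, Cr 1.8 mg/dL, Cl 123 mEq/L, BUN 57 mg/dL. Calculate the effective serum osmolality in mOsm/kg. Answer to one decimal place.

338.6 mOsm/kg

Effective osmolality excludes urea (freely permeant across cell membranes):
2·Na + glucose
= 2·165 + 8.6
= 330 + 8.6
= 338.6 mOsm/kg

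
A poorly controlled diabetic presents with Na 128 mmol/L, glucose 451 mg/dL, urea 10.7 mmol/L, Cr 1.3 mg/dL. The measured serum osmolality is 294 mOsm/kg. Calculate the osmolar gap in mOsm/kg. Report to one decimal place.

Calculated osmolality = 2·Na + glucose/18 + urea
= 2·128 + 451/18 + 10.7
= 256 + 25.06 + 10.70
= 291.76 mOsm/kg ≈ 291.8 mOsm/kg
Osmolar gap = measured − calculated = 294 − 291.8 = 2.2 mOsm/kg

2.2 mOsm/kg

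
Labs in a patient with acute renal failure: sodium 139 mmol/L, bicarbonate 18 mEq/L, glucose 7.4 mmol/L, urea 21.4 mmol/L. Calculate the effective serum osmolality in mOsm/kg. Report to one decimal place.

Effective osmolality excludes urea (freely permeant across cell membranes):
2·Na + glucose
= 2·139 + 7.4
= 278 + 7.4
= 285.4 mOsm/kg

285.4 mOsm/kg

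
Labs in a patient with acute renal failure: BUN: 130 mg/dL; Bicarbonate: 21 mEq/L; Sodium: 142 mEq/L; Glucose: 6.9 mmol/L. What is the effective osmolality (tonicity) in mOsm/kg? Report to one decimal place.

290.9 mOsm/kg

Effective osmolality excludes urea (freely permeant across cell membranes):
2·Na + glucose
= 2·142 + 6.9
= 284 + 6.9
= 290.9 mOsm/kg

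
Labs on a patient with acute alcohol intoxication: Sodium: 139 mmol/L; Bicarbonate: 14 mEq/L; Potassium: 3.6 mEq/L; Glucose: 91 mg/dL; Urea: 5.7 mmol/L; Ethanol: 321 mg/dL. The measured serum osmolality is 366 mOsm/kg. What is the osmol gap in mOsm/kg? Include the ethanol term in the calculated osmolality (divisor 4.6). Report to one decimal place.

7.5 mOsm/kg

Calculated osmolality = 2·Na + glucose/18 + urea + ethanol/4.6
= 2·139 + 91/18 + 5.7 + 321/4.6
= 278 + 5.06 + 5.70 + 69.78
= 358.54 mOsm/kg ≈ 358.5 mOsm/kg
Osmolar gap = measured − calculated = 366 − 358.5 = 7.5 mOsm/kg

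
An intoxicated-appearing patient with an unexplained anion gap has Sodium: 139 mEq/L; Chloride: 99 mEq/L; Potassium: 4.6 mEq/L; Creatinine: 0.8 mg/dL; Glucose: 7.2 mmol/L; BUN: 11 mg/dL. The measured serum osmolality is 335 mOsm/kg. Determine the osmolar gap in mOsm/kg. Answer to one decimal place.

Calculated osmolality = 2·Na + glucose + BUN/2.8
= 2·139 + 7.2 + 11/2.8
= 278 + 7.20 + 3.93
= 289.13 mOsm/kg ≈ 289.1 mOsm/kg
Osmolar gap = measured − calculated = 335 − 289.1 = 45.9 mOsm/kg

45.9 mOsm/kg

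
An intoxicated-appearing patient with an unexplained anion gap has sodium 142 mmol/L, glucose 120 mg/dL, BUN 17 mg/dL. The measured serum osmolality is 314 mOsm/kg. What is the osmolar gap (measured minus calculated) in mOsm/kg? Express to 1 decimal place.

Calculated osmolality = 2·Na + glucose/18 + BUN/2.8
= 2·142 + 120/18 + 17/2.8
= 284 + 6.67 + 6.07
= 296.74 mOsm/kg ≈ 296.7 mOsm/kg
Osmolar gap = measured − calculated = 314 − 296.7 = 17.3 mOsm/kg

17.3 mOsm/kg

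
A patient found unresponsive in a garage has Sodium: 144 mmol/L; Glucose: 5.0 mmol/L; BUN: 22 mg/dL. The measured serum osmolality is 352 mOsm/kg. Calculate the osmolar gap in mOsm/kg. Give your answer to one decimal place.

Calculated osmolality = 2·Na + glucose + BUN/2.8
= 2·144 + 5 + 22/2.8
= 288 + 5 + 7.86
= 300.86 mOsm/kg ≈ 300.9 mOsm/kg
Osmolar gap = measured − calculated = 352 − 300.9 = 51.1 mOsm/kg

51.1 mOsm/kg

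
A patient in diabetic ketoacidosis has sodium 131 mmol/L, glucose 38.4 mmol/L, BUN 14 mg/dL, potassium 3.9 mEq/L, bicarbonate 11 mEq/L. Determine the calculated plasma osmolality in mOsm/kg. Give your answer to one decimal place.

305.4 mOsm/kg

Calculated osmolality = 2·Na + glucose + BUN/2.8
= 2·131 + 38.4 + 14/2.8
= 262 + 38.40 + 5
= 305.4 mOsm/kg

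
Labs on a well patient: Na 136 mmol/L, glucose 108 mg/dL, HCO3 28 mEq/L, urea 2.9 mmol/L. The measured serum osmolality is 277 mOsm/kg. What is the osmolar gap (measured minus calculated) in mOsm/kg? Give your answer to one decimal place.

Calculated osmolality = 2·Na + glucose/18 + urea
= 2·136 + 108/18 + 2.9
= 272 + 6 + 2.90
= 280.9 mOsm/kg ≈ 280.9 mOsm/kg
Osmolar gap = measured − calculated = 277 − 280.9 = -3.9 mOsm/kg

-3.9 mOsm/kg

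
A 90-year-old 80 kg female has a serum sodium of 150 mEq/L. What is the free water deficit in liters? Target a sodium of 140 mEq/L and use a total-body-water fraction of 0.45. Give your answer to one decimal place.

2.6 L

TBW = 0.45 · 80 = 36 L
Free water deficit = TBW · (Na/140 − 1)
= 36 · (150/140 − 1)
= 36 · 0.0714
= 2.57 L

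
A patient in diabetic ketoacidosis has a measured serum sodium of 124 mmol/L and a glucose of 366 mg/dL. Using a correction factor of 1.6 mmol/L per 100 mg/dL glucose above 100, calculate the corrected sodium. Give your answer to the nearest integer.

128 mmol/L

Corrected Na = measured Na + 1.6 · (glucose − 100)/100
= 124 + 1.6 · (366 − 100)/100
= 124 + 4.3
= 128.3 mmol/L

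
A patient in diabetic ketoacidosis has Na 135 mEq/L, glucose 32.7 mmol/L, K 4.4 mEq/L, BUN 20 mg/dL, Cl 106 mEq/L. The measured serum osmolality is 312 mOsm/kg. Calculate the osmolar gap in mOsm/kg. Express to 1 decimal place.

2.2 mOsm/kg

Calculated osmolality = 2·Na + glucose + BUN/2.8
= 2·135 + 32.7 + 20/2.8
= 270 + 32.70 + 7.14
= 309.84 mOsm/kg ≈ 309.8 mOsm/kg
Osmolar gap = measured − calculated = 312 − 309.8 = 2.2 mOsm/kg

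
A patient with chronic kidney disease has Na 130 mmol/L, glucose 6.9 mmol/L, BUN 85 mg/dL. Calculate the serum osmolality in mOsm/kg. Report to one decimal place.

297.3 mOsm/kg

Calculated osmolality = 2·Na + glucose + BUN/2.8
= 2·130 + 6.9 + 85/2.8
= 260 + 6.90 + 30.36
= 297.26 mOsm/kg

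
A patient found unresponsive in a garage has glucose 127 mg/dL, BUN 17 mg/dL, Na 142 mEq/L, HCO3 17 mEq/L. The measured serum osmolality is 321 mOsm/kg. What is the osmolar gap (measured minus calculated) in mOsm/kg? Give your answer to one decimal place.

23.9 mOsm/kg

Calculated osmolality = 2·Na + glucose/18 + BUN/2.8
= 2·142 + 127/18 + 17/2.8
= 284 + 7.06 + 6.07
= 297.13 mOsm/kg ≈ 297.1 mOsm/kg
Osmolar gap = measured − calculated = 321 − 297.1 = 23.9 mOsm/kg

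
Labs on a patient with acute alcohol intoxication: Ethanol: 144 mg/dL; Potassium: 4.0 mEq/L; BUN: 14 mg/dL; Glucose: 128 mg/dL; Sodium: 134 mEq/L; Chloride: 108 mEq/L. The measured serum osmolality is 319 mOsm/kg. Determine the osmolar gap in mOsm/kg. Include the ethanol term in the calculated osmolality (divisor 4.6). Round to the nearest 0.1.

7.6 mOsm/kg

Calculated osmolality = 2·Na + glucose/18 + BUN/2.8 + ethanol/4.6
= 2·134 + 128/18 + 14/2.8 + 144/4.6
= 268 + 7.11 + 5 + 31.30
= 311.41 mOsm/kg ≈ 311.4 mOsm/kg
Osmolar gap = measured − calculated = 319 − 311.4 = 7.6 mOsm/kg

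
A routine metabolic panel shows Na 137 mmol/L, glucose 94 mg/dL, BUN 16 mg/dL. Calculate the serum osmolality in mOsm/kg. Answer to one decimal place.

284.9 mOsm/kg

Calculated osmolality = 2·Na + glucose/18 + BUN/2.8
= 2·137 + 94/18 + 16/2.8
= 274 + 5.22 + 5.71
= 284.93 mOsm/kg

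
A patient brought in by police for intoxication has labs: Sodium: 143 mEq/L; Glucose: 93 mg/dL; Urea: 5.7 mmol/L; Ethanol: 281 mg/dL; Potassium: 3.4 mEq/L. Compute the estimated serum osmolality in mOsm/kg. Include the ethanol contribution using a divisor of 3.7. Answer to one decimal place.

Calculated osmolality = 2·Na + glucose/18 + urea + ethanol/3.7
= 2·143 + 93/18 + 5.7 + 281/3.7
= 286 + 5.17 + 5.70 + 75.95
= 372.82 mOsm/kg

372.8 mOsm/kg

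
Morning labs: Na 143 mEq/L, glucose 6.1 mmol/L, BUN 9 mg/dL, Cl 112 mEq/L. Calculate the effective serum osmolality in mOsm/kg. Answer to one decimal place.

Effective osmolality excludes urea (freely permeant across cell membranes):
2·Na + glucose
= 2·143 + 6.1
= 286 + 6.1
= 292.1 mOsm/kg

292.1 mOsm/kg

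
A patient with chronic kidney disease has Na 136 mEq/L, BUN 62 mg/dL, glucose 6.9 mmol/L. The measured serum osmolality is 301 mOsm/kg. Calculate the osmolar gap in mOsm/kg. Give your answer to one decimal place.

0.0 mOsm/kg

Calculated osmolality = 2·Na + glucose + BUN/2.8
= 2·136 + 6.9 + 62/2.8
= 272 + 6.90 + 22.14
= 301.04 mOsm/kg ≈ 301.0 mOsm/kg
Osmolar gap = measured − calculated = 301 − 301.0 = 0.0 mOsm/kg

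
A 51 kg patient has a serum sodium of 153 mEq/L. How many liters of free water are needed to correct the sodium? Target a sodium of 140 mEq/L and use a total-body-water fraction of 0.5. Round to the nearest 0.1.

TBW = 0.5 · 51 = 25.5 L
Free water deficit = TBW · (Na/140 − 1)
= 25.5 · (153/140 − 1)
= 25.5 · 0.0929
= 2.37 L

2.4 L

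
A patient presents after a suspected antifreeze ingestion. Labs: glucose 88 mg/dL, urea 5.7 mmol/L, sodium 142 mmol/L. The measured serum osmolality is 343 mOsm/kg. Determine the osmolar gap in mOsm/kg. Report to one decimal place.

Calculated osmolality = 2·Na + glucose/18 + urea
= 2·142 + 88/18 + 5.7
= 284 + 4.89 + 5.70
= 294.59 mOsm/kg ≈ 294.6 mOsm/kg
Osmolar gap = measured − calculated = 343 − 294.6 = 48.4 mOsm/kg

48.4 mOsm/kg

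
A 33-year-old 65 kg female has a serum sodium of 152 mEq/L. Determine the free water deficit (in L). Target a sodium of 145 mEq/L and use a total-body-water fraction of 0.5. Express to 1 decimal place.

1.6 L

TBW = 0.5 · 65 = 32.5 L
Free water deficit = TBW · (Na/145 − 1)
= 32.5 · (152/145 − 1)
= 32.5 · 0.0483
= 1.57 L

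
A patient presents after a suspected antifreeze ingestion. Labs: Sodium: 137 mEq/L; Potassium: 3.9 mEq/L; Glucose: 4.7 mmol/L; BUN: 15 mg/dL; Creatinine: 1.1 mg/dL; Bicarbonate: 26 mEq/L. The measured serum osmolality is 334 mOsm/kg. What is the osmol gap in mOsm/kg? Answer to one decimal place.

Calculated osmolality = 2·Na + glucose + BUN/2.8
= 2·137 + 4.7 + 15/2.8
= 274 + 4.70 + 5.36
= 284.06 mOsm/kg ≈ 284.1 mOsm/kg
Osmolar gap = measured − calculated = 334 − 284.1 = 49.9 mOsm/kg

49.9 mOsm/kg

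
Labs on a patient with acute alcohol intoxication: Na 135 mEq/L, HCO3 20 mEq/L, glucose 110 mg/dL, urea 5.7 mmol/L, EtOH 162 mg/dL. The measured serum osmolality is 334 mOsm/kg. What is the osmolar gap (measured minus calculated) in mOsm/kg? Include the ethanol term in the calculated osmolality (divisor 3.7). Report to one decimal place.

Calculated osmolality = 2·Na + glucose/18 + urea + ethanol/3.7
= 2·135 + 110/18 + 5.7 + 162/3.7
= 270 + 6.11 + 5.70 + 43.78
= 325.59 mOsm/kg ≈ 325.6 mOsm/kg
Osmolar gap = measured − calculated = 334 − 325.6 = 8.4 mOsm/kg

8.4 mOsm/kg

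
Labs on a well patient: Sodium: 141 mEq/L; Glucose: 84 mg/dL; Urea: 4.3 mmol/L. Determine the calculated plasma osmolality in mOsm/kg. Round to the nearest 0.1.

291.0 mOsm/kg

Calculated osmolality = 2·Na + glucose/18 + urea
= 2·141 + 84/18 + 4.3
= 282 + 4.67 + 4.30
= 290.97 mOsm/kg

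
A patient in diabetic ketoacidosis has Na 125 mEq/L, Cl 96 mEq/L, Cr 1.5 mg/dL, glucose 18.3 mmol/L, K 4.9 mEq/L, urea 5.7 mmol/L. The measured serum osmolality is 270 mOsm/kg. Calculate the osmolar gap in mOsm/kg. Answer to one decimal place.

-4.0 mOsm/kg

Calculated osmolality = 2·Na + glucose + urea
= 2·125 + 18.3 + 5.7
= 250 + 18.30 + 5.70
= 274 mOsm/kg ≈ 274.0 mOsm/kg
Osmolar gap = measured − calculated = 270 − 274.0 = -4.0 mOsm/kg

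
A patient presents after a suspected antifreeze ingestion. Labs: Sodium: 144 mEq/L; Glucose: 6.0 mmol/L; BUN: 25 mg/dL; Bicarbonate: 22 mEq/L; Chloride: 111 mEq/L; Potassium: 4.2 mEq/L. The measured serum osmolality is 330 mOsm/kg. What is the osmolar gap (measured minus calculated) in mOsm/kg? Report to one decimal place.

Calculated osmolality = 2·Na + glucose + BUN/2.8
= 2·144 + 6 + 25/2.8
= 288 + 6 + 8.93
= 302.93 mOsm/kg ≈ 302.9 mOsm/kg
Osmolar gap = measured − calculated = 330 − 302.9 = 27.1 mOsm/kg

27.1 mOsm/kg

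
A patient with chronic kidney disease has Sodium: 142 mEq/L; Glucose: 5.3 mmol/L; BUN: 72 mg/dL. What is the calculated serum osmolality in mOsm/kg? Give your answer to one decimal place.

315.0 mOsm/kg

Calculated osmolality = 2·Na + glucose + BUN/2.8
= 2·142 + 5.3 + 72/2.8
= 284 + 5.30 + 25.71
= 315.01 mOsm/kg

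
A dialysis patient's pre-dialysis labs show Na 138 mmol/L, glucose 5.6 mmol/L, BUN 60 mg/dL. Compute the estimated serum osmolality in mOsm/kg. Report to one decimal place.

303.0 mOsm/kg

Calculated osmolality = 2·Na + glucose + BUN/2.8
= 2·138 + 5.6 + 60/2.8
= 276 + 5.60 + 21.43
= 303.03 mOsm/kg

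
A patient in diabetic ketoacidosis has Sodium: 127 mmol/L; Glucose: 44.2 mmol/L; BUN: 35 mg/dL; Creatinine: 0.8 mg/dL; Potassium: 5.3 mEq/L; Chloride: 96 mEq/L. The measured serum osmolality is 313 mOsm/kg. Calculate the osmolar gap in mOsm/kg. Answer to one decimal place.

Calculated osmolality = 2·Na + glucose + BUN/2.8
= 2·127 + 44.2 + 35/2.8
= 254 + 44.20 + 12.50
= 310.7 mOsm/kg ≈ 310.7 mOsm/kg
Osmolar gap = measured − calculated = 313 − 310.7 = 2.3 mOsm/kg

2.3 mOsm/kg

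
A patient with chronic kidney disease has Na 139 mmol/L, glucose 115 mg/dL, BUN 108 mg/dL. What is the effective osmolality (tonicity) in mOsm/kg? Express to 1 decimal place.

284.4 mOsm/kg

Effective osmolality excludes urea (freely permeant across cell membranes):
2·Na + glucose/18
= 2·139 + 115/18
= 278 + 6.39
= 284.39 mOsm/kg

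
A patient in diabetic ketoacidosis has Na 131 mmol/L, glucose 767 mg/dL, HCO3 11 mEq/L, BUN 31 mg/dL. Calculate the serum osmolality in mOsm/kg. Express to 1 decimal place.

Calculated osmolality = 2·Na + glucose/18 + BUN/2.8
= 2·131 + 767/18 + 31/2.8
= 262 + 42.61 + 11.07
= 315.68 mOsm/kg

315.7 mOsm/kg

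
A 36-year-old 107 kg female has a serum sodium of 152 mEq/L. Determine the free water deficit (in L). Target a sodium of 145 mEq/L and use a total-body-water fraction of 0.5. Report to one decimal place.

TBW = 0.5 · 107 = 53.5 L
Free water deficit = TBW · (Na/145 − 1)
= 53.5 · (152/145 − 1)
= 53.5 · 0.0483
= 2.58 L

2.6 L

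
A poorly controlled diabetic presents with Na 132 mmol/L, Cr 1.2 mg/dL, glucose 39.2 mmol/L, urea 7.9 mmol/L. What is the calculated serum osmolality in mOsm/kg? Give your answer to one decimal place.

311.1 mOsm/kg

Calculated osmolality = 2·Na + glucose + urea
= 2·132 + 39.2 + 7.9
= 264 + 39.20 + 7.90
= 311.1 mOsm/kg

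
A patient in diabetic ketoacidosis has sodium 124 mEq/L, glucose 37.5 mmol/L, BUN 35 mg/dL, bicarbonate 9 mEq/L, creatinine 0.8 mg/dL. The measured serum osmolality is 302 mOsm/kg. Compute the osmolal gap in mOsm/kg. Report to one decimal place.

Calculated osmolality = 2·Na + glucose + BUN/2.8
= 2·124 + 37.5 + 35/2.8
= 248 + 37.50 + 12.50
= 298 mOsm/kg ≈ 298.0 mOsm/kg
Osmolar gap = measured − calculated = 302 − 298.0 = 4.0 mOsm/kg

4.0 mOsm/kg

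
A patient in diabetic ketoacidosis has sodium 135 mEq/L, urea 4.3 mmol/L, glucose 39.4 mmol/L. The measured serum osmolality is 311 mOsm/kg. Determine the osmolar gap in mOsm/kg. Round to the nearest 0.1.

Calculated osmolality = 2·Na + glucose + urea
= 2·135 + 39.4 + 4.3
= 270 + 39.40 + 4.30
= 313.7 mOsm/kg ≈ 313.7 mOsm/kg
Osmolar gap = measured − calculated = 311 − 313.7 = -2.7 mOsm/kg

-2.7 mOsm/kg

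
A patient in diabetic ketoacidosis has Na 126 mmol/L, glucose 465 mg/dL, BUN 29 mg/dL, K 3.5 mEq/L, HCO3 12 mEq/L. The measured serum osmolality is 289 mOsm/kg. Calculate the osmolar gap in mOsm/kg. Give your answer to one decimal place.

0.8 mOsm/kg

Calculated osmolality = 2·Na + glucose/18 + BUN/2.8
= 2·126 + 465/18 + 29/2.8
= 252 + 25.83 + 10.36
= 288.19 mOsm/kg ≈ 288.2 mOsm/kg
Osmolar gap = measured − calculated = 289 − 288.2 = 0.8 mOsm/kg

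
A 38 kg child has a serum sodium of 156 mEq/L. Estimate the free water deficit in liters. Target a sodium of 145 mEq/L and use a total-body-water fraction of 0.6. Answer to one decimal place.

TBW = 0.6 · 38 = 22.8 L
Free water deficit = TBW · (Na/145 − 1)
= 22.8 · (156/145 − 1)
= 22.8 · 0.0759
= 1.73 L

1.7 L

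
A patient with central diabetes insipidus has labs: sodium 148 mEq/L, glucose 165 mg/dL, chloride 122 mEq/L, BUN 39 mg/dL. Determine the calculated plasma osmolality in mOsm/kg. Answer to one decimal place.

319.1 mOsm/kg

Calculated osmolality = 2·Na + glucose/18 + BUN/2.8
= 2·148 + 165/18 + 39/2.8
= 296 + 9.17 + 13.93
= 319.1 mOsm/kg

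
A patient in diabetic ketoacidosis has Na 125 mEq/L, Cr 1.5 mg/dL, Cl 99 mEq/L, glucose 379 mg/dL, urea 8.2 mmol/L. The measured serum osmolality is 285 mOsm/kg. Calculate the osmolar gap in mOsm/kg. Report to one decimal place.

5.7 mOsm/kg

Calculated osmolality = 2·Na + glucose/18 + urea
= 2·125 + 379/18 + 8.2
= 250 + 21.06 + 8.20
= 279.26 mOsm/kg ≈ 279.3 mOsm/kg
Osmolar gap = measured − calculated = 285 − 279.3 = 5.7 mOsm/kg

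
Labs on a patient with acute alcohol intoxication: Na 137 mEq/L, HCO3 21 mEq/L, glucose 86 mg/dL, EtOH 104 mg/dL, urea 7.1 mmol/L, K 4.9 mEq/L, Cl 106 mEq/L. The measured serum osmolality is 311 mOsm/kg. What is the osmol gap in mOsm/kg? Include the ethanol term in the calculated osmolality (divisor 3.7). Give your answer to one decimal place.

Calculated osmolality = 2·Na + glucose/18 + urea + ethanol/3.7
= 2·137 + 86/18 + 7.1 + 104/3.7
= 274 + 4.78 + 7.10 + 28.11
= 313.99 mOsm/kg ≈ 314.0 mOsm/kg
Osmolar gap = measured − calculated = 311 − 314.0 = -3.0 mOsm/kg

-3.0 mOsm/kg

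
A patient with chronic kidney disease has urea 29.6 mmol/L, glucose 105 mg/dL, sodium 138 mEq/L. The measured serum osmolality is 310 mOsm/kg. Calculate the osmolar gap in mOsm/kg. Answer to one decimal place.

-1.4 mOsm/kg

Calculated osmolality = 2·Na + glucose/18 + urea
= 2·138 + 105/18 + 29.6
= 276 + 5.83 + 29.60
= 311.43 mOsm/kg ≈ 311.4 mOsm/kg
Osmolar gap = measured − calculated = 310 − 311.4 = -1.4 mOsm/kg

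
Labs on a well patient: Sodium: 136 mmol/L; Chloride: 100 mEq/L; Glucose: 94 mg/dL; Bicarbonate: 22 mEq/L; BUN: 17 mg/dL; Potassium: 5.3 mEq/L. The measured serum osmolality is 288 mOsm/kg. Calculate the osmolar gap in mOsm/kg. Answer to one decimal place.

Calculated osmolality = 2·Na + glucose/18 + BUN/2.8
= 2·136 + 94/18 + 17/2.8
= 272 + 5.22 + 6.07
= 283.29 mOsm/kg ≈ 283.3 mOsm/kg
Osmolar gap = measured − calculated = 288 − 283.3 = 4.7 mOsm/kg

4.7 mOsm/kg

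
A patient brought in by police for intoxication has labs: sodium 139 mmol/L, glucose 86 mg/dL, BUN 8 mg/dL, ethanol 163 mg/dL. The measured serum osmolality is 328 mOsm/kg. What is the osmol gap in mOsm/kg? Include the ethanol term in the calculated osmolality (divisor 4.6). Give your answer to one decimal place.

Calculated osmolality = 2·Na + glucose/18 + BUN/2.8 + ethanol/4.6
= 2·139 + 86/18 + 8/2.8 + 163/4.6
= 278 + 4.78 + 2.86 + 35.43
= 321.07 mOsm/kg ≈ 321.1 mOsm/kg
Osmolar gap = measured − calculated = 328 − 321.1 = 6.9 mOsm/kg

6.9 mOsm/kg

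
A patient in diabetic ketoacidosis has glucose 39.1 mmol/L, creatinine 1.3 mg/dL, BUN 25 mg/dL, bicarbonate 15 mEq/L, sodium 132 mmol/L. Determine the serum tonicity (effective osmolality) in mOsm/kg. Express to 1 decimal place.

303.1 mOsm/kg

Effective osmolality excludes urea (freely permeant across cell membranes):
2·Na + glucose
= 2·132 + 39.1
= 264 + 39.1
= 303.1 mOsm/kg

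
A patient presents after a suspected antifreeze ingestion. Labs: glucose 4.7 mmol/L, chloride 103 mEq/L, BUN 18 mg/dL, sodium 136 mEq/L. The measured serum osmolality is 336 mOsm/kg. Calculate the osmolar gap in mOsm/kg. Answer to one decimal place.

52.9 mOsm/kg

Calculated osmolality = 2·Na + glucose + BUN/2.8
= 2·136 + 4.7 + 18/2.8
= 272 + 4.70 + 6.43
= 283.13 mOsm/kg ≈ 283.1 mOsm/kg
Osmolar gap = measured − calculated = 336 − 283.1 = 52.9 mOsm/kg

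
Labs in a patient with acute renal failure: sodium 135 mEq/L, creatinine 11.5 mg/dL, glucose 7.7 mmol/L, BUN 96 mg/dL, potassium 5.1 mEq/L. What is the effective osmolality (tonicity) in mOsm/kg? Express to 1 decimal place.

Effective osmolality excludes urea (freely permeant across cell membranes):
2·Na + glucose
= 2·135 + 7.7
= 270 + 7.7
= 277.7 mOsm/kg

277.7 mOsm/kg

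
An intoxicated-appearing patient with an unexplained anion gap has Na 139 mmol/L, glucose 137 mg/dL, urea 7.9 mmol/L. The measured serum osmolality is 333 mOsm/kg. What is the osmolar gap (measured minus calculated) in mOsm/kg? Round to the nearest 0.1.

39.5 mOsm/kg

Calculated osmolality = 2·Na + glucose/18 + urea
= 2·139 + 137/18 + 7.9
= 278 + 7.61 + 7.90
= 293.51 mOsm/kg ≈ 293.5 mOsm/kg
Osmolar gap = measured − calculated = 333 − 293.5 = 39.5 mOsm/kg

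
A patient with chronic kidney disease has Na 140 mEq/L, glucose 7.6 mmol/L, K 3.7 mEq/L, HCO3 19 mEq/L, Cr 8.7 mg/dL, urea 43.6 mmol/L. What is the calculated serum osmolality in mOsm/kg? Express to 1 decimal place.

331.2 mOsm/kg

Calculated osmolality = 2·Na + glucose + urea
= 2·140 + 7.6 + 43.6
= 280 + 7.60 + 43.60
= 331.2 mOsm/kg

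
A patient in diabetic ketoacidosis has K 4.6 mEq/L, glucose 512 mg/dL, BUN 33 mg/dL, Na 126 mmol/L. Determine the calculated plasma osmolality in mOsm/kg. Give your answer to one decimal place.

Calculated osmolality = 2·Na + glucose/18 + BUN/2.8
= 2·126 + 512/18 + 33/2.8
= 252 + 28.44 + 11.79
= 292.23 mOsm/kg

292.2 mOsm/kg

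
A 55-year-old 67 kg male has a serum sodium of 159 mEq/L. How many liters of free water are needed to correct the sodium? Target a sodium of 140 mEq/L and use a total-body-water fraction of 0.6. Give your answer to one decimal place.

5.5 L

TBW = 0.6 · 67 = 40.2 L
Free water deficit = TBW · (Na/140 − 1)
= 40.2 · (159/140 − 1)
= 40.2 · 0.1357
= 5.46 L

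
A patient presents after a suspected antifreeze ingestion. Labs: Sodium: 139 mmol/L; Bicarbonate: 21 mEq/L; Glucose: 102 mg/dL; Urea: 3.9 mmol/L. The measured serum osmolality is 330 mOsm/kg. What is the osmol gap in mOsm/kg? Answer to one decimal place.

42.4 mOsm/kg

Calculated osmolality = 2·Na + glucose/18 + urea
= 2·139 + 102/18 + 3.9
= 278 + 5.67 + 3.90
= 287.57 mOsm/kg ≈ 287.6 mOsm/kg
Osmolar gap = measured − calculated = 330 − 287.6 = 42.4 mOsm/kg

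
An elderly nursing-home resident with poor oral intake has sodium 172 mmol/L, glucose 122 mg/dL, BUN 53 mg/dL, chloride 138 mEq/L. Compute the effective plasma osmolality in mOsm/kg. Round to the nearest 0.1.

350.8 mOsm/kg

Effective osmolality excludes urea (freely permeant across cell membranes):
2·Na + glucose/18
= 2·172 + 122/18
= 344 + 6.78
= 350.78 mOsm/kg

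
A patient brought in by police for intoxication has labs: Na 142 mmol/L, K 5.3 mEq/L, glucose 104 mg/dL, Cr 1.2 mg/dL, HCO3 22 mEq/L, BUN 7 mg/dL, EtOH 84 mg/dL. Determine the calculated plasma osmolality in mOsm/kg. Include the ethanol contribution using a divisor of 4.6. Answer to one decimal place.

Calculated osmolality = 2·Na + glucose/18 + BUN/2.8 + ethanol/4.6
= 2·142 + 104/18 + 7/2.8 + 84/4.6
= 284 + 5.78 + 2.50 + 18.26
= 310.54 mOsm/kg

310.5 mOsm/kg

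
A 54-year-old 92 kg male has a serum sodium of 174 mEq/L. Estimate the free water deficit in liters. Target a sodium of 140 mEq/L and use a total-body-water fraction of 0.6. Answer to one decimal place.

TBW = 0.6 · 92 = 55.2 L
Free water deficit = TBW · (Na/140 − 1)
= 55.2 · (174/140 − 1)
= 55.2 · 0.2429
= 13.41 L

13.4 L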